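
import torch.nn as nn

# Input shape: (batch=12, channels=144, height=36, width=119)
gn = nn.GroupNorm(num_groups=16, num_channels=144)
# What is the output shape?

Input shape: (12, 144, 36, 119)
Output shape: (12, 144, 36, 119)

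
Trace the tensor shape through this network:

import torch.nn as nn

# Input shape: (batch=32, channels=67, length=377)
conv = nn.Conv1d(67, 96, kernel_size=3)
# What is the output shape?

Input shape: (32, 67, 377)
Output shape: (32, 96, 375)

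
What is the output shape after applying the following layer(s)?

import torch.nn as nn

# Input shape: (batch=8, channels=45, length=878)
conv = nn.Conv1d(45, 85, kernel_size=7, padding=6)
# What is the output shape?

Input shape: (8, 45, 878)
Output shape: (8, 85, 884)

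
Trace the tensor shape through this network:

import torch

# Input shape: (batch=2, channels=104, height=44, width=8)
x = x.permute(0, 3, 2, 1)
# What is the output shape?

Input shape: (2, 104, 44, 8)
Output shape: (2, 8, 44, 104)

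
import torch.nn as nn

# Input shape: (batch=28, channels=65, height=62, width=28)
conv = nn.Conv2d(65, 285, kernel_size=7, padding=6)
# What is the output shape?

Input shape: (28, 65, 62, 28)
Output shape: (28, 285, 68, 34)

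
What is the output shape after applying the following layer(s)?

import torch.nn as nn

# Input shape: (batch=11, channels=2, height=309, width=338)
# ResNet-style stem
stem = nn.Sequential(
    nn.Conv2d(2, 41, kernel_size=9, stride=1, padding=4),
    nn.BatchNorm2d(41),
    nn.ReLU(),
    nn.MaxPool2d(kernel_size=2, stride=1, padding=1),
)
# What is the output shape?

Input shape: (11, 2, 309, 338)
  -> after Conv2d 9x9 stride=1: (11, 41, 309, 338)
Output shape: (11, 41, 310, 339)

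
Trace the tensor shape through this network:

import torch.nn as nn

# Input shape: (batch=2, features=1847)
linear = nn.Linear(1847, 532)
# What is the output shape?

Input shape: (2, 1847)
Output shape: (2, 532)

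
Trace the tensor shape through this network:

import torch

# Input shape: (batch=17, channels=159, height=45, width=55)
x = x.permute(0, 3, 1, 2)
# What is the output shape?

Input shape: (17, 159, 45, 55)
Output shape: (17, 55, 159, 45)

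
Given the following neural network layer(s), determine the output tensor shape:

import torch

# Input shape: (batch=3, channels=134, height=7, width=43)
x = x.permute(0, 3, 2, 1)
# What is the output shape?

Input shape: (3, 134, 7, 43)
Output shape: (3, 43, 7, 134)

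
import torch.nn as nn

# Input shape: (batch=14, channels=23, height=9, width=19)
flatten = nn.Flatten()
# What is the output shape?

Input shape: (14, 23, 9, 19)
Output shape: (14, 3933)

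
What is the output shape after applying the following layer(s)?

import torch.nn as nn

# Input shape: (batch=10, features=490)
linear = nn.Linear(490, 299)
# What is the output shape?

Input shape: (10, 490)
Output shape: (10, 299)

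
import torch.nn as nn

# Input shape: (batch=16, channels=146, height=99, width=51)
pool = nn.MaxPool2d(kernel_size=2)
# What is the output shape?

Input shape: (16, 146, 99, 51)
Output shape: (16, 146, 49, 25)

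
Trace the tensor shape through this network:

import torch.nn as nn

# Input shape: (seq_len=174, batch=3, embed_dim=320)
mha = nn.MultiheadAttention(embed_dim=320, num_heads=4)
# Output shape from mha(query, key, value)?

Input shape: (174, 3, 320)
Output shape: (174, 3, 320)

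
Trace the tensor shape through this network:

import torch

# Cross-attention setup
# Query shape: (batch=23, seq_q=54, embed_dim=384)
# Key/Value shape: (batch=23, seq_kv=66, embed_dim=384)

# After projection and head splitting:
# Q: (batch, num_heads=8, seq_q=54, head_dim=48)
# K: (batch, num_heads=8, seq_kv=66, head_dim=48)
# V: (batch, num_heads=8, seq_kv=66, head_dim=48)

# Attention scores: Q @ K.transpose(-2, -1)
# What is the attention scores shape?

Input shape: (23, 54, 384)
Output shape: (23, 8, 54, 66)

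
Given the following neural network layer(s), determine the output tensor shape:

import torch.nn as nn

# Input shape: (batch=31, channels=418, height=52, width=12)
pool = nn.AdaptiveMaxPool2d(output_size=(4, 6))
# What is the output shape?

Input shape: (31, 418, 52, 12)
Output shape: (31, 418, 4, 6)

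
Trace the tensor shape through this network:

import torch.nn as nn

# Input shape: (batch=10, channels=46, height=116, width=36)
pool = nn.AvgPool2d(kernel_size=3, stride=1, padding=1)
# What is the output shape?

Input shape: (10, 46, 116, 36)
Output shape: (10, 46, 116, 36)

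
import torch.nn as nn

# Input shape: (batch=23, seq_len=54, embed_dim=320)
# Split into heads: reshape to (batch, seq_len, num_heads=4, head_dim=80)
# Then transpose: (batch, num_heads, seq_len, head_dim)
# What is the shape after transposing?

Input shape: (23, 54, 320)
  -> after reshape: (23, 54, 4, 80)
Output shape: (23, 4, 54, 80)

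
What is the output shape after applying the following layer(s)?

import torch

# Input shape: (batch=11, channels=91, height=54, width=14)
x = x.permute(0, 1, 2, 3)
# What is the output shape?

Input shape: (11, 91, 54, 14)
Output shape: (11, 91, 54, 14)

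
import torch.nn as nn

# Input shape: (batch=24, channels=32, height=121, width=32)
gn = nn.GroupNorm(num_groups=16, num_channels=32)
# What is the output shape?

Input shape: (24, 32, 121, 32)
Output shape: (24, 32, 121, 32)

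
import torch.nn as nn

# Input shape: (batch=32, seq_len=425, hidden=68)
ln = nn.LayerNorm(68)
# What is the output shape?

Input shape: (32, 425, 68)
Output shape: (32, 425, 68)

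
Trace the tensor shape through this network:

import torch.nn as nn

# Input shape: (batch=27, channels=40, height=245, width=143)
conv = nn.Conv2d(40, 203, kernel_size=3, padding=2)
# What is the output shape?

Input shape: (27, 40, 245, 143)
Output shape: (27, 203, 247, 145)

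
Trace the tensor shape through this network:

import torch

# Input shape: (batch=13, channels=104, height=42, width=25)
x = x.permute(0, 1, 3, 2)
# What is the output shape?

Input shape: (13, 104, 42, 25)
Output shape: (13, 104, 25, 42)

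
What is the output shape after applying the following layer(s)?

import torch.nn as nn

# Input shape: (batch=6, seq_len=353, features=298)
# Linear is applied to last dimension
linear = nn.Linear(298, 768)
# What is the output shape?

Input shape: (6, 353, 298)
Output shape: (6, 353, 768)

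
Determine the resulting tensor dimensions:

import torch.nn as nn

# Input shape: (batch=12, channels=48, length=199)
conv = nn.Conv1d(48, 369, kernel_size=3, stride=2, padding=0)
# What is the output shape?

Input shape: (12, 48, 199)
Output shape: (12, 369, 99)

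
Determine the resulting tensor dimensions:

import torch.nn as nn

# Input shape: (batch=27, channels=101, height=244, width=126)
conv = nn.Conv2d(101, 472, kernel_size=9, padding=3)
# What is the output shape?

Input shape: (27, 101, 244, 126)
Output shape: (27, 472, 242, 124)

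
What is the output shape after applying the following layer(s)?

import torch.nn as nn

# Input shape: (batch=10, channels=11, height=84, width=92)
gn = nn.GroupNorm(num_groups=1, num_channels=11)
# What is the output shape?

Input shape: (10, 11, 84, 92)
Output shape: (10, 11, 84, 92)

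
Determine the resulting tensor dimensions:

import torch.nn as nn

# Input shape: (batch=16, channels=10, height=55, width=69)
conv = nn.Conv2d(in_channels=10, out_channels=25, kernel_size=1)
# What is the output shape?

Input shape: (16, 10, 55, 69)
Output shape: (16, 25, 55, 69)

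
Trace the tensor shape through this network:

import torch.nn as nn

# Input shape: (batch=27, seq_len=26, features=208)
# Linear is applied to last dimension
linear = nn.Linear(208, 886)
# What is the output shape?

Input shape: (27, 26, 208)
Output shape: (27, 26, 886)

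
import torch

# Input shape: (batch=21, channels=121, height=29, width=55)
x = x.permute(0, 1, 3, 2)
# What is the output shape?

Input shape: (21, 121, 29, 55)
Output shape: (21, 121, 55, 29)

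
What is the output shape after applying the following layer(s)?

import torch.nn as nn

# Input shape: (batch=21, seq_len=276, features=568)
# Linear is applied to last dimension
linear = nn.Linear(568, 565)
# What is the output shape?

Input shape: (21, 276, 568)
Output shape: (21, 276, 565)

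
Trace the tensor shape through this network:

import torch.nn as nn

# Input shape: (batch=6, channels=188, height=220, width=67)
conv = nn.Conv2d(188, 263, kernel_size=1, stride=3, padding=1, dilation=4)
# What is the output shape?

Input shape: (6, 188, 220, 67)
Output shape: (6, 263, 74, 23)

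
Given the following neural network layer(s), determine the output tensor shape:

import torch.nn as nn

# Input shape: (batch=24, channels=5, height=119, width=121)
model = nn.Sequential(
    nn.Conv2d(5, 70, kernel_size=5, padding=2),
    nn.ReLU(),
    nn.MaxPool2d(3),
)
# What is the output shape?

Input shape: (24, 5, 119, 121)
  -> after Conv2d: (24, 70, 119, 121)
  -> after ReLU: (24, 70, 119, 121)
Output shape: (24, 70, 39, 40)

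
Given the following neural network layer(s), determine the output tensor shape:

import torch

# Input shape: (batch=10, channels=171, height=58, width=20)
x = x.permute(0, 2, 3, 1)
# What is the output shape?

Input shape: (10, 171, 58, 20)
Output shape: (10, 58, 20, 171)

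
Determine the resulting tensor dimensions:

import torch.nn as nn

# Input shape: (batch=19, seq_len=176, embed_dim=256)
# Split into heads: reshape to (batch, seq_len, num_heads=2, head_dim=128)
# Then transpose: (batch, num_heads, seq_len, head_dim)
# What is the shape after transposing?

Input shape: (19, 176, 256)
  -> after reshape: (19, 176, 2, 128)
Output shape: (19, 2, 176, 128)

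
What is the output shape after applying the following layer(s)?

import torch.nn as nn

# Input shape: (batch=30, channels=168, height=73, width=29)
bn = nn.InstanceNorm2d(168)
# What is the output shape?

Input shape: (30, 168, 73, 29)
Output shape: (30, 168, 73, 29)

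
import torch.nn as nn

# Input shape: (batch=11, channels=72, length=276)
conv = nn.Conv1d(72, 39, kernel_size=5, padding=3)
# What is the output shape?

Input shape: (11, 72, 276)
Output shape: (11, 39, 278)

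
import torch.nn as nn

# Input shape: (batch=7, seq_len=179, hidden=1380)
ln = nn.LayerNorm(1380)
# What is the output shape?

Input shape: (7, 179, 1380)
Output shape: (7, 179, 1380)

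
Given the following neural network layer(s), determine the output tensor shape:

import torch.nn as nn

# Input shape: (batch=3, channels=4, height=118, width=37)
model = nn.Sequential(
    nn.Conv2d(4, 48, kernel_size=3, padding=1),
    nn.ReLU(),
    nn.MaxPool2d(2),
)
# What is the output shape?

Input shape: (3, 4, 118, 37)
  -> after Conv2d: (3, 48, 118, 37)
  -> after ReLU: (3, 48, 118, 37)
Output shape: (3, 48, 59, 18)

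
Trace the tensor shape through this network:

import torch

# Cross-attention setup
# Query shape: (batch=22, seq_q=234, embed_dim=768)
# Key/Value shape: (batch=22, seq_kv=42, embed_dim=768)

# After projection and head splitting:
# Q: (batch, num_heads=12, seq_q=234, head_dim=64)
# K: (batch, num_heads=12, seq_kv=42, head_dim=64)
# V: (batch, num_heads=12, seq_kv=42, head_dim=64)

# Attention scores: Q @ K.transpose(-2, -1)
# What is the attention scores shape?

Input shape: (22, 234, 768)
Output shape: (22, 12, 234, 42)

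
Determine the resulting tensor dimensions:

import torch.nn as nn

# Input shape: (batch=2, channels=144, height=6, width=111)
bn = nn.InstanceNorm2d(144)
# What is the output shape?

Input shape: (2, 144, 6, 111)
Output shape: (2, 144, 6, 111)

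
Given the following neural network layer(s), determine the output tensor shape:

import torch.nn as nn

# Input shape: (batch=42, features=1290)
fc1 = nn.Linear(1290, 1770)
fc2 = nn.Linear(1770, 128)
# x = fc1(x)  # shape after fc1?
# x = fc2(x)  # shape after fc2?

Input shape: (42, 1290)
  -> after fc1: (42, 1770)
Output shape: (42, 128)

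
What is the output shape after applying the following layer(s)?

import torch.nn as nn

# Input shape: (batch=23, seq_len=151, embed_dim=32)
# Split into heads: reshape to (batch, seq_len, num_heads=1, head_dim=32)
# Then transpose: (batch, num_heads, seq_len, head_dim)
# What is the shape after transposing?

Input shape: (23, 151, 32)
  -> after reshape: (23, 151, 1, 32)
Output shape: (23, 1, 151, 32)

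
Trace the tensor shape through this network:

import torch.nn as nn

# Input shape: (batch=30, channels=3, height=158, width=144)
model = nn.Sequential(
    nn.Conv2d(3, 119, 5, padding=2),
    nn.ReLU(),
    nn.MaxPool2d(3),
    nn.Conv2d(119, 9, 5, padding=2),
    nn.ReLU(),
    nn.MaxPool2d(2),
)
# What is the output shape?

Input shape: (30, 3, 158, 144)
  -> after first Conv2d: (30, 119, 158, 144)
  -> after first MaxPool2d: (30, 119, 52, 48)
  -> after second Conv2d: (30, 9, 52, 48)
Output shape: (30, 9, 26, 24)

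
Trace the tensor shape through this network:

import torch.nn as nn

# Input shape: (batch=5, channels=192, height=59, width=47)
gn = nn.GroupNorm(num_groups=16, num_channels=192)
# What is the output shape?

Input shape: (5, 192, 59, 47)
Output shape: (5, 192, 59, 47)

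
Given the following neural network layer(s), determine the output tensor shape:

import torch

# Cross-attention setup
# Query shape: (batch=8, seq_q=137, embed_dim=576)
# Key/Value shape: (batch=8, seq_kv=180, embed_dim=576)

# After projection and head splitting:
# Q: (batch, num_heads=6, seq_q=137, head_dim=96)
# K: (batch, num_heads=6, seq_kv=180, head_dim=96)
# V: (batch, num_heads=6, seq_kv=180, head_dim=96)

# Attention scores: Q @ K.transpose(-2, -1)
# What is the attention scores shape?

Input shape: (8, 137, 576)
Output shape: (8, 6, 137, 180)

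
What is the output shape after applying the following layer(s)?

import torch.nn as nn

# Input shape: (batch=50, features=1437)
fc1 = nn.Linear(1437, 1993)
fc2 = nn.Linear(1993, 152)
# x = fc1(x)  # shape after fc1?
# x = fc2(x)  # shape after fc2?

Input shape: (50, 1437)
  -> after fc1: (50, 1993)
Output shape: (50, 152)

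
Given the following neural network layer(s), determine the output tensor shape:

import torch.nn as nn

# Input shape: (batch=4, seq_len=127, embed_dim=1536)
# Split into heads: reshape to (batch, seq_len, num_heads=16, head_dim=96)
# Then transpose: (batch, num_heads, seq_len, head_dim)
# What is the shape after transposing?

Input shape: (4, 127, 1536)
  -> after reshape: (4, 127, 16, 96)
Output shape: (4, 16, 127, 96)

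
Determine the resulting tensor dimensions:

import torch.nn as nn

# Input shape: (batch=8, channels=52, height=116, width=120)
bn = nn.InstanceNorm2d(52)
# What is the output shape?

Input shape: (8, 52, 116, 120)
Output shape: (8, 52, 116, 120)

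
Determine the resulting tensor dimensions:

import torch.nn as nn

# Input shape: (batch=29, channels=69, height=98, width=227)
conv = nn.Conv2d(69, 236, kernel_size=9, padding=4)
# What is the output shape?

Input shape: (29, 69, 98, 227)
Output shape: (29, 236, 98, 227)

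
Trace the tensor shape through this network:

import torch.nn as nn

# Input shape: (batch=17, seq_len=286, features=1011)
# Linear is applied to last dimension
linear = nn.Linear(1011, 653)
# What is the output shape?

Input shape: (17, 286, 1011)
Output shape: (17, 286, 653)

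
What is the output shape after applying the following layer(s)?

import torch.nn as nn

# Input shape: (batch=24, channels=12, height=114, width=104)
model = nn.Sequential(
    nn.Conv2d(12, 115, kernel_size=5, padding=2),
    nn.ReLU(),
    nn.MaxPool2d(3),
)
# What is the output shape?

Input shape: (24, 12, 114, 104)
  -> after Conv2d: (24, 115, 114, 104)
  -> after ReLU: (24, 115, 114, 104)
Output shape: (24, 115, 38, 34)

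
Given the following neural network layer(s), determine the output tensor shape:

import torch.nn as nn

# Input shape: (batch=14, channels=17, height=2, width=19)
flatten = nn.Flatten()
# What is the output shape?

Input shape: (14, 17, 2, 19)
Output shape: (14, 646)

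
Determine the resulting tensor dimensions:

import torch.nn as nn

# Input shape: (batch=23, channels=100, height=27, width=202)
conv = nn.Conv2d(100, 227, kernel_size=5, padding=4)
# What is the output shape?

Input shape: (23, 100, 27, 202)
Output shape: (23, 227, 31, 206)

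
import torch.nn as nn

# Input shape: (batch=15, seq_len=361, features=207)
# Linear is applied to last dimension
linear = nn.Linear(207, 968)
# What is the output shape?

Input shape: (15, 361, 207)
Output shape: (15, 361, 968)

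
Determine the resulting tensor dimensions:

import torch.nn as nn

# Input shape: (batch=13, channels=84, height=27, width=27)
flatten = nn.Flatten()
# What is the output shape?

Input shape: (13, 84, 27, 27)
Output shape: (13, 61236)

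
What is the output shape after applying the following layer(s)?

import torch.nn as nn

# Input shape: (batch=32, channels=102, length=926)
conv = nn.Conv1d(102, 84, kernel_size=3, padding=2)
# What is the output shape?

Input shape: (32, 102, 926)
Output shape: (32, 84, 928)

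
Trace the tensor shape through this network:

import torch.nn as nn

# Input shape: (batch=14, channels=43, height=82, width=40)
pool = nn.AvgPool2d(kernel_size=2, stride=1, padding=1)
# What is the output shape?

Input shape: (14, 43, 82, 40)
Output shape: (14, 43, 83, 41)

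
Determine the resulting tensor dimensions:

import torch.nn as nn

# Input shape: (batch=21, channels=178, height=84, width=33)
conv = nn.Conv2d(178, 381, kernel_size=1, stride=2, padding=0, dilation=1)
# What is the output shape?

Input shape: (21, 178, 84, 33)
Output shape: (21, 381, 42, 17)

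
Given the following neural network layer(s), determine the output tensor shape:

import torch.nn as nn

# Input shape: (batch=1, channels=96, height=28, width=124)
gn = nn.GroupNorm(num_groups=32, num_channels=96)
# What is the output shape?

Input shape: (1, 96, 28, 124)
Output shape: (1, 96, 28, 124)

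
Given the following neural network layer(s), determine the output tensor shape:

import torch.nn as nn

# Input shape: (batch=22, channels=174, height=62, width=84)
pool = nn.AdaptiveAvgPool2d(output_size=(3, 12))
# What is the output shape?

Input shape: (22, 174, 62, 84)
Output shape: (22, 174, 3, 12)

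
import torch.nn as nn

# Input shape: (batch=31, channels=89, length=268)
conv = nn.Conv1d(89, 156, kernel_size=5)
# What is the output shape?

Input shape: (31, 89, 268)
Output shape: (31, 156, 264)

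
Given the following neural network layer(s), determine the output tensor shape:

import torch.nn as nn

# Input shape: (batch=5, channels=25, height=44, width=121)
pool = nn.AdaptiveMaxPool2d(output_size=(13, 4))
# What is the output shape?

Input shape: (5, 25, 44, 121)
Output shape: (5, 25, 13, 4)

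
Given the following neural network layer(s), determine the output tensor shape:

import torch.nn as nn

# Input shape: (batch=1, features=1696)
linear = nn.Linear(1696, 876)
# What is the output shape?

Input shape: (1, 1696)
Output shape: (1, 876)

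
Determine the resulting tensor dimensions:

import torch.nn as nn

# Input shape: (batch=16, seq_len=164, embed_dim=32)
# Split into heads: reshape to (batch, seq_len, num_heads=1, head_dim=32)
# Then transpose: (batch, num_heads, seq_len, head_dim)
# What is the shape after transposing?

Input shape: (16, 164, 32)
  -> after reshape: (16, 164, 1, 32)
Output shape: (16, 1, 164, 32)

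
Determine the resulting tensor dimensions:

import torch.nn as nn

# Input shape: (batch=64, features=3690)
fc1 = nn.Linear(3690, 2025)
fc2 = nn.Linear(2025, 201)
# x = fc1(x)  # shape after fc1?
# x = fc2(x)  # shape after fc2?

Input shape: (64, 3690)
  -> after fc1: (64, 2025)
Output shape: (64, 201)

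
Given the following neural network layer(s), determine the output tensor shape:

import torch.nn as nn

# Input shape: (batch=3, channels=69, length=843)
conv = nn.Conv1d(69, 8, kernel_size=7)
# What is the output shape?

Input shape: (3, 69, 843)
Output shape: (3, 8, 837)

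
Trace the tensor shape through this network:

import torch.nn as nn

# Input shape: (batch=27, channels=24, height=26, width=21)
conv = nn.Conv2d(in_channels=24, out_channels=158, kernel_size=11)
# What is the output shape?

Input shape: (27, 24, 26, 21)
Output shape: (27, 158, 16, 11)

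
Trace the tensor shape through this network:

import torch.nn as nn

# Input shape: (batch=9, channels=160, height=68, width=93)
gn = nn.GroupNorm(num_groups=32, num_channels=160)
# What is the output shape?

Input shape: (9, 160, 68, 93)
Output shape: (9, 160, 68, 93)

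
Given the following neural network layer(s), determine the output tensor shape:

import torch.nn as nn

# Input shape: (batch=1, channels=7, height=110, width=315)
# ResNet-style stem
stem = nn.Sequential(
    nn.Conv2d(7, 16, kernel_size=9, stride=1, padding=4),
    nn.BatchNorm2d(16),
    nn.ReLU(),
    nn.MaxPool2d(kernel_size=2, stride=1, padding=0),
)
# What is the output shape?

Input shape: (1, 7, 110, 315)
  -> after Conv2d 9x9 stride=1: (1, 16, 110, 315)
Output shape: (1, 16, 109, 314)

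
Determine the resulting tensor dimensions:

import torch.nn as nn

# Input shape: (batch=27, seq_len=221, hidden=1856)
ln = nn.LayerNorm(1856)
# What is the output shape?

Input shape: (27, 221, 1856)
Output shape: (27, 221, 1856)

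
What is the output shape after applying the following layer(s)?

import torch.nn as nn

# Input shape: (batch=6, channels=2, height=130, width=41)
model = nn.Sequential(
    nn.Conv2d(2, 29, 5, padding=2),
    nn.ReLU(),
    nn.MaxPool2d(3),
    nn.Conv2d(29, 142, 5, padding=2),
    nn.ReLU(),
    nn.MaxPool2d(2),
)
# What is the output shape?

Input shape: (6, 2, 130, 41)
  -> after first Conv2d: (6, 29, 130, 41)
  -> after first MaxPool2d: (6, 29, 43, 13)
  -> after second Conv2d: (6, 142, 43, 13)
Output shape: (6, 142, 21, 6)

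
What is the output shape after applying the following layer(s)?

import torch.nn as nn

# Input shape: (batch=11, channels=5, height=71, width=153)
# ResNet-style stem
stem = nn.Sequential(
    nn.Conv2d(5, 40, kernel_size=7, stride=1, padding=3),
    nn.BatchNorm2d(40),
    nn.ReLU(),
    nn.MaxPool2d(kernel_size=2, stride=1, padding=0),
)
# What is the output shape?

Input shape: (11, 5, 71, 153)
  -> after Conv2d 7x7 stride=1: (11, 40, 71, 153)
Output shape: (11, 40, 70, 152)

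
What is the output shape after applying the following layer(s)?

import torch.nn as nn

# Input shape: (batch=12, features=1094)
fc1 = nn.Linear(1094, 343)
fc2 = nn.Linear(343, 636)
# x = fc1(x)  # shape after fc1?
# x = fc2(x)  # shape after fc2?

Input shape: (12, 1094)
  -> after fc1: (12, 343)
Output shape: (12, 636)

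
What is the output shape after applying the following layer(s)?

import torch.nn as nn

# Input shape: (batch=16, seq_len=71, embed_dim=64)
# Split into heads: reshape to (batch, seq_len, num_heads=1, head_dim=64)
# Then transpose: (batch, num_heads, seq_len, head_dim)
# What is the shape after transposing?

Input shape: (16, 71, 64)
  -> after reshape: (16, 71, 1, 64)
Output shape: (16, 1, 71, 64)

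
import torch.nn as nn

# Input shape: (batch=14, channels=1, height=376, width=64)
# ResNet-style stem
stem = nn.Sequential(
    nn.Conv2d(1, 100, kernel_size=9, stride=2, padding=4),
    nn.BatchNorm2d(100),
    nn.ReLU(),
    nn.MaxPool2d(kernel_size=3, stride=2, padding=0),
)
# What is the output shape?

Input shape: (14, 1, 376, 64)
  -> after Conv2d 9x9 stride=2: (14, 100, 188, 32)
Output shape: (14, 100, 93, 15)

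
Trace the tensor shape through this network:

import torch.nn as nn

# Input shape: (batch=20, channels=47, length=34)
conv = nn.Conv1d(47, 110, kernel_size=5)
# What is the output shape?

Input shape: (20, 47, 34)
Output shape: (20, 110, 30)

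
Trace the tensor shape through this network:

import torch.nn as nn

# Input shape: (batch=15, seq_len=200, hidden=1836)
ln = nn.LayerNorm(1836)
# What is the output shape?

Input shape: (15, 200, 1836)
Output shape: (15, 200, 1836)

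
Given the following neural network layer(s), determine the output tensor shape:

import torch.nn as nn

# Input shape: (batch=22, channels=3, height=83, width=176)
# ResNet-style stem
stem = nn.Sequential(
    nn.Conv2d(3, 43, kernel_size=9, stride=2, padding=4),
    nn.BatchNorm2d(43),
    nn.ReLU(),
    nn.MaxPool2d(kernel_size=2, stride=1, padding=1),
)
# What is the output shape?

Input shape: (22, 3, 83, 176)
  -> after Conv2d 9x9 stride=2: (22, 43, 42, 88)
Output shape: (22, 43, 43, 89)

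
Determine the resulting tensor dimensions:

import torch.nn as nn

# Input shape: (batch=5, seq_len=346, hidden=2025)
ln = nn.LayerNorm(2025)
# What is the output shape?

Input shape: (5, 346, 2025)
Output shape: (5, 346, 2025)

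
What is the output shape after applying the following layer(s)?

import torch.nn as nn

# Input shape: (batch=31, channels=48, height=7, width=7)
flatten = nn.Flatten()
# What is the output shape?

Input shape: (31, 48, 7, 7)
Output shape: (31, 2352)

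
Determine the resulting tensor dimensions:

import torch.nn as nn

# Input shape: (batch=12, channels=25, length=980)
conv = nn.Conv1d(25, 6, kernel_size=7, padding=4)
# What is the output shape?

Input shape: (12, 25, 980)
Output shape: (12, 6, 982)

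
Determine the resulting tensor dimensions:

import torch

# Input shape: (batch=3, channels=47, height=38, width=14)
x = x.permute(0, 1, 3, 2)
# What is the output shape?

Input shape: (3, 47, 38, 14)
Output shape: (3, 47, 14, 38)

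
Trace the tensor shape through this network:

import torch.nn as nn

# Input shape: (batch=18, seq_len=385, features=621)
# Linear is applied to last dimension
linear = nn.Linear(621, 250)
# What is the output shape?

Input shape: (18, 385, 621)
Output shape: (18, 385, 250)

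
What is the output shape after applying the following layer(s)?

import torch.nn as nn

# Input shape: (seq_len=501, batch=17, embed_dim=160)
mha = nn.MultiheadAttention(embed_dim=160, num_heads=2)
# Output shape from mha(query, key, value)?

Input shape: (501, 17, 160)
Output shape: (501, 17, 160)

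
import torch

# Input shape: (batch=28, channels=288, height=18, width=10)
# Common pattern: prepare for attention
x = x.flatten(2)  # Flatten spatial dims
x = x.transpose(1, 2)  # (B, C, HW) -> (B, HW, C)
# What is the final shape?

Input shape: (28, 288, 18, 10)
  -> after flatten(2): (28, 288, 180)
Output shape: (28, 180, 288)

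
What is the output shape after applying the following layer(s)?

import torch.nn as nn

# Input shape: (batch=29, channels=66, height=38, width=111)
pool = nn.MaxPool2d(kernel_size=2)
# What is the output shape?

Input shape: (29, 66, 38, 111)
Output shape: (29, 66, 19, 55)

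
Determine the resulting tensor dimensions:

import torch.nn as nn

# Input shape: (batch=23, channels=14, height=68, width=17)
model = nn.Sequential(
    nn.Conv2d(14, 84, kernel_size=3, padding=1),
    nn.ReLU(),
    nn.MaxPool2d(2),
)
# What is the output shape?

Input shape: (23, 14, 68, 17)
  -> after Conv2d: (23, 84, 68, 17)
  -> after ReLU: (23, 84, 68, 17)
Output shape: (23, 84, 34, 8)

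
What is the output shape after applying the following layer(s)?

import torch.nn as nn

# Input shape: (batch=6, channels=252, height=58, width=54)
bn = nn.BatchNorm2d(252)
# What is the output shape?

Input shape: (6, 252, 58, 54)
Output shape: (6, 252, 58, 54)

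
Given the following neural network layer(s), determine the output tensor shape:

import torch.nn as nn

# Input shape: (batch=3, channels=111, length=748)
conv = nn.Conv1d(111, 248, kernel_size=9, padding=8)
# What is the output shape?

Input shape: (3, 111, 748)
Output shape: (3, 248, 756)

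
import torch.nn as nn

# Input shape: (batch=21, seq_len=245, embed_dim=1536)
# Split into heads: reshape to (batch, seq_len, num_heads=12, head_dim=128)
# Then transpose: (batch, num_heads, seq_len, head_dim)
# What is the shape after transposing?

Input shape: (21, 245, 1536)
  -> after reshape: (21, 245, 12, 128)
Output shape: (21, 12, 245, 128)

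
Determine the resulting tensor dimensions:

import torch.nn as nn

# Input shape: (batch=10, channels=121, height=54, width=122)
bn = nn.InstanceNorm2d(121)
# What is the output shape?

Input shape: (10, 121, 54, 122)
Output shape: (10, 121, 54, 122)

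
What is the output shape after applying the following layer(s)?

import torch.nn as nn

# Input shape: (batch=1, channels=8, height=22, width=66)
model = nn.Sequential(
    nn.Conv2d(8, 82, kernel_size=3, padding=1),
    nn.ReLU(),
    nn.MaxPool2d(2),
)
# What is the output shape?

Input shape: (1, 8, 22, 66)
  -> after Conv2d: (1, 82, 22, 66)
  -> after ReLU: (1, 82, 22, 66)
Output shape: (1, 82, 11, 33)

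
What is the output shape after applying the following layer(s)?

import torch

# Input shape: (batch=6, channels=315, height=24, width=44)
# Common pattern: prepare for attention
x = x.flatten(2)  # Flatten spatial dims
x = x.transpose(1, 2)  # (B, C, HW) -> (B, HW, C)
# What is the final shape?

Input shape: (6, 315, 24, 44)
  -> after flatten(2): (6, 315, 1056)
Output shape: (6, 1056, 315)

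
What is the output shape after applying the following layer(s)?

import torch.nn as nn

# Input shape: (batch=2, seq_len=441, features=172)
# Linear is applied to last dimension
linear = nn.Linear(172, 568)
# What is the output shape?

Input shape: (2, 441, 172)
Output shape: (2, 441, 568)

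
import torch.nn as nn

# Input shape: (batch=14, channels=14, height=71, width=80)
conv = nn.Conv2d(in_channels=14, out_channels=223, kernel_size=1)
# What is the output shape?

Input shape: (14, 14, 71, 80)
Output shape: (14, 223, 71, 80)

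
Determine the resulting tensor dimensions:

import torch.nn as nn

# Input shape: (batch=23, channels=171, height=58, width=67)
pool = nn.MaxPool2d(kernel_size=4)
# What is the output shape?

Input shape: (23, 171, 58, 67)
Output shape: (23, 171, 14, 16)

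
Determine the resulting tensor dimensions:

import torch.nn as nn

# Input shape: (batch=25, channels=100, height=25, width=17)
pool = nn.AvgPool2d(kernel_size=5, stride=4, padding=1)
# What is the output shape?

Input shape: (25, 100, 25, 17)
Output shape: (25, 100, 6, 4)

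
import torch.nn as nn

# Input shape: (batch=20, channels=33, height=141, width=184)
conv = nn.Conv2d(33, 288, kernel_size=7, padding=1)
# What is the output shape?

Input shape: (20, 33, 141, 184)
Output shape: (20, 288, 137, 180)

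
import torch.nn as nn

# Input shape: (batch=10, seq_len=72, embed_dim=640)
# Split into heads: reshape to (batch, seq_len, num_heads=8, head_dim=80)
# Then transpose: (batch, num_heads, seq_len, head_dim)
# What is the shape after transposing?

Input shape: (10, 72, 640)
  -> after reshape: (10, 72, 8, 80)
Output shape: (10, 8, 72, 80)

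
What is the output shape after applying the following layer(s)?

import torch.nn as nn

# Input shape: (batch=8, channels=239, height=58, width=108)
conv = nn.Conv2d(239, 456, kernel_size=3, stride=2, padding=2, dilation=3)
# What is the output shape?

Input shape: (8, 239, 58, 108)
Output shape: (8, 456, 28, 53)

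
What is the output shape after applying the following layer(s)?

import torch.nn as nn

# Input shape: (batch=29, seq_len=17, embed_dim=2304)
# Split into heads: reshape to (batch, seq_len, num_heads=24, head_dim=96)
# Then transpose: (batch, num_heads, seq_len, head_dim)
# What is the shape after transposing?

Input shape: (29, 17, 2304)
  -> after reshape: (29, 17, 24, 96)
Output shape: (29, 24, 17, 96)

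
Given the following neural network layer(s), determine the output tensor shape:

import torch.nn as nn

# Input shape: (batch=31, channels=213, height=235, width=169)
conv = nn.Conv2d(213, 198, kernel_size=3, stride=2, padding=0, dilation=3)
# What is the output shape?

Input shape: (31, 213, 235, 169)
Output shape: (31, 198, 115, 82)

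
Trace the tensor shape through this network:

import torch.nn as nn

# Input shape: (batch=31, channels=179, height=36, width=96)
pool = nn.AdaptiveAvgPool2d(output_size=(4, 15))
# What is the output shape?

Input shape: (31, 179, 36, 96)
Output shape: (31, 179, 4, 15)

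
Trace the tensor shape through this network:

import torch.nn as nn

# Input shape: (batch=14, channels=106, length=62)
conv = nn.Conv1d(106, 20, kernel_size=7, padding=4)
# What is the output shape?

Input shape: (14, 106, 62)
Output shape: (14, 20, 64)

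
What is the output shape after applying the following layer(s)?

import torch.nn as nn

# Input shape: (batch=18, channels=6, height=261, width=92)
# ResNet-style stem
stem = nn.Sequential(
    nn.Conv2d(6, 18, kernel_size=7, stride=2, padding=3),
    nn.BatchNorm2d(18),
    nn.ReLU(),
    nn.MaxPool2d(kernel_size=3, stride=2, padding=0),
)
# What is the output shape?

Input shape: (18, 6, 261, 92)
  -> after Conv2d 7x7 stride=2: (18, 18, 131, 46)
Output shape: (18, 18, 65, 22)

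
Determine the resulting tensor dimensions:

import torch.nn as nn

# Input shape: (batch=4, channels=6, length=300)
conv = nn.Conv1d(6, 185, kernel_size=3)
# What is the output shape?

Input shape: (4, 6, 300)
Output shape: (4, 185, 298)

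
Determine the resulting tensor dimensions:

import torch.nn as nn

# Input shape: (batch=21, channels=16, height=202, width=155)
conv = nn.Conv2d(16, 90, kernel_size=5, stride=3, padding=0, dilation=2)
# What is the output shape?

Input shape: (21, 16, 202, 155)
Output shape: (21, 90, 65, 49)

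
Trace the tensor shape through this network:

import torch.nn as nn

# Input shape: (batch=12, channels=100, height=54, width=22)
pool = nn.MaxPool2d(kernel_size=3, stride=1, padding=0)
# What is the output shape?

Input shape: (12, 100, 54, 22)
Output shape: (12, 100, 52, 20)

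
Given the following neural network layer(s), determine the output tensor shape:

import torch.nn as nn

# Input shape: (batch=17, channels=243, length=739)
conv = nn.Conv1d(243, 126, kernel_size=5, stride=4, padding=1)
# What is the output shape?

Input shape: (17, 243, 739)
Output shape: (17, 126, 185)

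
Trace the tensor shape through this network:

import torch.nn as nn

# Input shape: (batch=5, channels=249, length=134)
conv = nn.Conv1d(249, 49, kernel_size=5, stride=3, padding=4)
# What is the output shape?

Input shape: (5, 249, 134)
Output shape: (5, 49, 46)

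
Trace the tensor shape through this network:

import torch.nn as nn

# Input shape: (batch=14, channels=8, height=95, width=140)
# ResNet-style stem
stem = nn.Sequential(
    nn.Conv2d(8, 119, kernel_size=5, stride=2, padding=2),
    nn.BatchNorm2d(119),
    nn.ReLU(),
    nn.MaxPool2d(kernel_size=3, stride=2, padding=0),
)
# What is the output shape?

Input shape: (14, 8, 95, 140)
  -> after Conv2d 5x5 stride=2: (14, 119, 48, 70)
Output shape: (14, 119, 23, 34)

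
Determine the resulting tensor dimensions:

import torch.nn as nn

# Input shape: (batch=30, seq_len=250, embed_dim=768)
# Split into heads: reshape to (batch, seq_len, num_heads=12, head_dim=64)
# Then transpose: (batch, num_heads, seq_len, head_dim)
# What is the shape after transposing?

Input shape: (30, 250, 768)
  -> after reshape: (30, 250, 12, 64)
Output shape: (30, 12, 250, 64)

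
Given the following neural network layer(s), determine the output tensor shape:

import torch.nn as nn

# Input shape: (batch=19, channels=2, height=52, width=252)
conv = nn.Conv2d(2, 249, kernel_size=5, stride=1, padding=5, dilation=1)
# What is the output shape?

Input shape: (19, 2, 52, 252)
Output shape: (19, 249, 58, 258)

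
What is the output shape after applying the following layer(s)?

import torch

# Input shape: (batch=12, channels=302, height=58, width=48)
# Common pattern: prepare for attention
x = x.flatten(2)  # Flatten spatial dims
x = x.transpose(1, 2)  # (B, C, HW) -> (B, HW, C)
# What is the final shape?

Input shape: (12, 302, 58, 48)
  -> after flatten(2): (12, 302, 2784)
Output shape: (12, 2784, 302)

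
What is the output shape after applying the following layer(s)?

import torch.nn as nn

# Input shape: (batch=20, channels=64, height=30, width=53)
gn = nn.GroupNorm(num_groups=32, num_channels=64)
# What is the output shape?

Input shape: (20, 64, 30, 53)
Output shape: (20, 64, 30, 53)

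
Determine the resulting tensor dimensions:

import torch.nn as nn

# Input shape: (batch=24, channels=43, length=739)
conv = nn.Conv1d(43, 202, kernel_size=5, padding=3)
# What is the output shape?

Input shape: (24, 43, 739)
Output shape: (24, 202, 741)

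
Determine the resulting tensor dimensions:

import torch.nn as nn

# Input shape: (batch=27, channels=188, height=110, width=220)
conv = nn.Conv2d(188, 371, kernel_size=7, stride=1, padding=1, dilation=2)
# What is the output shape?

Input shape: (27, 188, 110, 220)
Output shape: (27, 371, 100, 210)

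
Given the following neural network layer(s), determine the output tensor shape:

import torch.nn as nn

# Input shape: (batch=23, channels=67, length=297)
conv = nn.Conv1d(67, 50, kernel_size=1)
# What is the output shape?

Input shape: (23, 67, 297)
Output shape: (23, 50, 297)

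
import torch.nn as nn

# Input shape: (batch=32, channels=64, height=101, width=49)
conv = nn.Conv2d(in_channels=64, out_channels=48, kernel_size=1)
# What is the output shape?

Input shape: (32, 64, 101, 49)
Output shape: (32, 48, 101, 49)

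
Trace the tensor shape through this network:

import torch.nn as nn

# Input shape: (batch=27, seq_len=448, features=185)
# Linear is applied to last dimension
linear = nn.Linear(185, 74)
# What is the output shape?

Input shape: (27, 448, 185)
Output shape: (27, 448, 74)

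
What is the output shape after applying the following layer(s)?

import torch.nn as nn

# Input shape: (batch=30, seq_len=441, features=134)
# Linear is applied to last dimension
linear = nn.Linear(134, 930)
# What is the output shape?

Input shape: (30, 441, 134)
Output shape: (30, 441, 930)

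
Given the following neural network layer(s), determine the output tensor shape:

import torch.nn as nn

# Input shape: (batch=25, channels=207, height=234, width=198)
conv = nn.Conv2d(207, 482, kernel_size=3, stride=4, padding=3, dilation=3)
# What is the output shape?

Input shape: (25, 207, 234, 198)
Output shape: (25, 482, 59, 50)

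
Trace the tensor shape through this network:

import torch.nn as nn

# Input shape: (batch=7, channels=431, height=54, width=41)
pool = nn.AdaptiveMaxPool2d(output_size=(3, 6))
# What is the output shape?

Input shape: (7, 431, 54, 41)
Output shape: (7, 431, 3, 6)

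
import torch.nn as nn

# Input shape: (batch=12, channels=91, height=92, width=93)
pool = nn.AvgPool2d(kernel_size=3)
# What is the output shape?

Input shape: (12, 91, 92, 93)
Output shape: (12, 91, 30, 31)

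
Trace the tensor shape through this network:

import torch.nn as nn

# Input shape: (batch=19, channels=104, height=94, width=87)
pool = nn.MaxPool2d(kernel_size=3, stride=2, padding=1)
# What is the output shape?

Input shape: (19, 104, 94, 87)
Output shape: (19, 104, 47, 44)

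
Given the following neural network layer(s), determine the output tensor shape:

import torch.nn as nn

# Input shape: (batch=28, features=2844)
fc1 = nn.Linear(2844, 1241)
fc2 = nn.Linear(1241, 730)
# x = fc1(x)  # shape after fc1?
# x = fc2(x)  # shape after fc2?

Input shape: (28, 2844)
  -> after fc1: (28, 1241)
Output shape: (28, 730)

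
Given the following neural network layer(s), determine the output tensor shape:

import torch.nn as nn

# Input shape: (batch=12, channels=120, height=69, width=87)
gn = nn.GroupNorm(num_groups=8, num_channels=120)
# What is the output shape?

Input shape: (12, 120, 69, 87)
Output shape: (12, 120, 69, 87)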